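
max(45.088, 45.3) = 45.3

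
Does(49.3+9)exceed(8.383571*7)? No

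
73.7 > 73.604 True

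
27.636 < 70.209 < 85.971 True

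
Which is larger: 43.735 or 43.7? 43.735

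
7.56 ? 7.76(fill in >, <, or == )<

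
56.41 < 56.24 False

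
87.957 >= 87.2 True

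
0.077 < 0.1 True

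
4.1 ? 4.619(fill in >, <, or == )<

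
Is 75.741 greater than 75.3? Yes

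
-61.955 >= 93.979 False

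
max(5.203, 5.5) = 5.5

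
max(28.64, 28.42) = 28.64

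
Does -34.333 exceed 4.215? No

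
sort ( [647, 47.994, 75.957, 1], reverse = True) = [647, 75.957, 47.994, 1]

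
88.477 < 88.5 True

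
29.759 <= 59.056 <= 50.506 False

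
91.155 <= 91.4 True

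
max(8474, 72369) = 72369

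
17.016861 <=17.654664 True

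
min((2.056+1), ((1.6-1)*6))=3.056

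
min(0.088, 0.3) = 0.088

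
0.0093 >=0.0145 False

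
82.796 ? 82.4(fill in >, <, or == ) >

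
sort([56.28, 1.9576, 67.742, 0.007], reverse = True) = [67.742, 56.28, 1.9576, 0.007]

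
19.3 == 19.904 False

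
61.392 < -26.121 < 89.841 False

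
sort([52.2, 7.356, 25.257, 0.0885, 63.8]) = [0.0885, 7.356, 25.257, 52.2, 63.8]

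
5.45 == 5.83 False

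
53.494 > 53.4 True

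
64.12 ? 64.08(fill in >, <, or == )>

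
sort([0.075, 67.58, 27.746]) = [0.075, 27.746, 67.58]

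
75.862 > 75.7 True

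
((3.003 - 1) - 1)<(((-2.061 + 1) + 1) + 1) False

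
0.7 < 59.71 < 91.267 True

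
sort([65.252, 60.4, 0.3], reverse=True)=[65.252, 60.4, 0.3]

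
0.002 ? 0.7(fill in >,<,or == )<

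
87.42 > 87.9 False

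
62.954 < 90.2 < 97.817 True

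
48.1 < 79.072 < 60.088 False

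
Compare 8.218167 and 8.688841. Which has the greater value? 8.688841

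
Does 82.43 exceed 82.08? Yes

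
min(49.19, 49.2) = 49.19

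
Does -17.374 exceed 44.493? No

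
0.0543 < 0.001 False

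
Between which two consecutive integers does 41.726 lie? 41 and 42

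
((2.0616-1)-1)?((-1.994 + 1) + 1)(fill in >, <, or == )>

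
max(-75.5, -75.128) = -75.128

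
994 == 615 False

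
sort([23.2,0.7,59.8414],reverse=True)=[59.8414,23.2,0.7]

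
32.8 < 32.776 False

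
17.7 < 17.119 False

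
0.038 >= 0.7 False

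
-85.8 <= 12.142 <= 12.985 True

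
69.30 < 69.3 False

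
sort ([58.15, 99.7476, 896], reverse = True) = [896, 99.7476, 58.15]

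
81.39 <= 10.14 False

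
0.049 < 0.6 True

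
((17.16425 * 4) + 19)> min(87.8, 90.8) False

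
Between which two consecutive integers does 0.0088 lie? 0 and 1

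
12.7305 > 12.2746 True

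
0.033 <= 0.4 True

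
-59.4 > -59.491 True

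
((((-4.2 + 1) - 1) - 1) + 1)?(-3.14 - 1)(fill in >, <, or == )<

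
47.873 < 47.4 False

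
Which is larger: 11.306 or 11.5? 11.5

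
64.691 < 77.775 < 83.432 True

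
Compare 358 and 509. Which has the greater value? 509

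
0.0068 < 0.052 True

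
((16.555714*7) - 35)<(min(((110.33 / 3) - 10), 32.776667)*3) False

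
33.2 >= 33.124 True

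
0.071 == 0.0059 False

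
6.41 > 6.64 False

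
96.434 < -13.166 False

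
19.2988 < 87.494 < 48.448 False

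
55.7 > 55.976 False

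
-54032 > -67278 True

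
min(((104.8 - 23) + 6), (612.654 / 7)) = 87.522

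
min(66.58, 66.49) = 66.49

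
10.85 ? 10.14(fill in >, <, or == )>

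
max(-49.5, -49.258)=-49.258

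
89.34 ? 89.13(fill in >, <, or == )>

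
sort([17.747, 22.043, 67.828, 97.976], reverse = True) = [97.976, 67.828, 22.043, 17.747]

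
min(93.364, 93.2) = 93.2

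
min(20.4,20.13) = 20.13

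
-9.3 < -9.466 False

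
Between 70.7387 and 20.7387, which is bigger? 70.7387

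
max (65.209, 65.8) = 65.8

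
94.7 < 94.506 False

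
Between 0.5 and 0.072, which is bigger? 0.5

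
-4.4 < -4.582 False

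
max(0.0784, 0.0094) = 0.0784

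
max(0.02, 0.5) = 0.5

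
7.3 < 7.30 False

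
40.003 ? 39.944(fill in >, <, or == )>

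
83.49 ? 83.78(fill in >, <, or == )<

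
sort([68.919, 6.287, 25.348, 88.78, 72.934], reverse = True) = [88.78, 72.934, 68.919, 25.348, 6.287]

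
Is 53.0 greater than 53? No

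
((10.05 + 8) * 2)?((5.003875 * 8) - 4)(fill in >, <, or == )>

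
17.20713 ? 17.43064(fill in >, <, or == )<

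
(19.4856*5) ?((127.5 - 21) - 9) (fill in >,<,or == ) <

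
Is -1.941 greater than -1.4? No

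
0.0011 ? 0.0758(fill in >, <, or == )<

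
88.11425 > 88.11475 False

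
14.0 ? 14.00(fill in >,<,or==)==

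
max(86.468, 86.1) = 86.468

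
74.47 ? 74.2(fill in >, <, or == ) >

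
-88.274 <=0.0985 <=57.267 True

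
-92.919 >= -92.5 False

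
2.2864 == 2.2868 False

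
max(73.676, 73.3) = 73.676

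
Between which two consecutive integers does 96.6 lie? 96 and 97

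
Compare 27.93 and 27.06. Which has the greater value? 27.93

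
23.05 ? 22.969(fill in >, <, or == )>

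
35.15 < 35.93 True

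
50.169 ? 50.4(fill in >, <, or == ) <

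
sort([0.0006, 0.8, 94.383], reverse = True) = [94.383, 0.8, 0.0006]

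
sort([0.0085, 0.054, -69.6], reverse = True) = [0.054, 0.0085, -69.6]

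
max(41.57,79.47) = 79.47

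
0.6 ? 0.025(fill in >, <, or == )>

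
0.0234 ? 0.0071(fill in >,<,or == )>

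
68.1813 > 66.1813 True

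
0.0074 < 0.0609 True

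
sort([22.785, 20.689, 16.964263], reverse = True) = [22.785, 20.689, 16.964263]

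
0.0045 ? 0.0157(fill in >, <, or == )<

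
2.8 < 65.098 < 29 False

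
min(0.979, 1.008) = 0.979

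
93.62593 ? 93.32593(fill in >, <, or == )>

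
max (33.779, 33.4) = 33.779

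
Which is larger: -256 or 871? 871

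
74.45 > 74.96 False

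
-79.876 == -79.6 False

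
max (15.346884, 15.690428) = 15.690428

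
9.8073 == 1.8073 False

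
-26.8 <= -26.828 False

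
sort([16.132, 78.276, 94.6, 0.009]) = [0.009, 16.132, 78.276, 94.6]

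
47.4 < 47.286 False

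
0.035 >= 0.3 False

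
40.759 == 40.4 False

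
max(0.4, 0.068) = 0.4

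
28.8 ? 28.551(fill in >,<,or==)>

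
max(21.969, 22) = 22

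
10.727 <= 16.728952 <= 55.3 True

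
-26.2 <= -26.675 False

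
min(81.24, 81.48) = 81.24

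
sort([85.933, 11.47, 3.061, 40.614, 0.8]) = [0.8, 3.061, 11.47, 40.614, 85.933]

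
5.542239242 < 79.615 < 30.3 False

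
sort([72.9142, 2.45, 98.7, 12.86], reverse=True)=[98.7, 72.9142, 12.86, 2.45]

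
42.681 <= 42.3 False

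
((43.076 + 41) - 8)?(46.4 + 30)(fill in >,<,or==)<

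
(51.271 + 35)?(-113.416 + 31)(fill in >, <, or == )>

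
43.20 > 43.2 False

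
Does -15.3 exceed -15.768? Yes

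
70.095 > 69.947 True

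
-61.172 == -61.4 False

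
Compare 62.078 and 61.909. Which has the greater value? 62.078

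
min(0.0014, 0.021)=0.0014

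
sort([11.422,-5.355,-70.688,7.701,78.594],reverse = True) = [78.594,11.422,7.701,-5.355,-70.688]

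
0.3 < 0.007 False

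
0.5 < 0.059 False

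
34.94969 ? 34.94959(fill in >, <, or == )>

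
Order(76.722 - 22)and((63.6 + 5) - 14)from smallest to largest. ((63.6 + 5) - 14), (76.722 - 22)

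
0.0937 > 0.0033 True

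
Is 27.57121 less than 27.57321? Yes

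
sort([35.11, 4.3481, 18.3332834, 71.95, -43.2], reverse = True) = [71.95, 35.11, 18.3332834, 4.3481, -43.2]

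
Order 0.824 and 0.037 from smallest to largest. 0.037, 0.824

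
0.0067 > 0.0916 False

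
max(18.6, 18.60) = 18.60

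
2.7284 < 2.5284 False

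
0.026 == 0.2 False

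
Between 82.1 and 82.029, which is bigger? 82.1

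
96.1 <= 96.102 True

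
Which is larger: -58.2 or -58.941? -58.2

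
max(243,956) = 956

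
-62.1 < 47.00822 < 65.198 True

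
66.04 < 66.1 True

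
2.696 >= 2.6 True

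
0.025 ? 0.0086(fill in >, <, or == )>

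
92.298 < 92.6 True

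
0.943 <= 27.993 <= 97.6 True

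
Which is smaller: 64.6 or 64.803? 64.6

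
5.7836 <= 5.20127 False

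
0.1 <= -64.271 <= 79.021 False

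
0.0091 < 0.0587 True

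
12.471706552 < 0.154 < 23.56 False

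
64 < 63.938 False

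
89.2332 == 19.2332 False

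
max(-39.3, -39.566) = -39.3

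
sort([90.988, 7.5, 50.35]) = [7.5, 50.35, 90.988]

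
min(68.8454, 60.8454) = 60.8454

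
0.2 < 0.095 False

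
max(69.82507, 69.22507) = 69.82507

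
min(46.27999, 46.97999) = 46.27999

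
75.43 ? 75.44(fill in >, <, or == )<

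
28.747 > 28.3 True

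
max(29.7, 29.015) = 29.7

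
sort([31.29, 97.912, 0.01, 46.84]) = [0.01, 31.29, 46.84, 97.912]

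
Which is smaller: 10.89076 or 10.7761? 10.7761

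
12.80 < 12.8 False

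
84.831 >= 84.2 True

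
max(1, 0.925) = 1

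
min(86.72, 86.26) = 86.26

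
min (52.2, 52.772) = 52.2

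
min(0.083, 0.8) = 0.083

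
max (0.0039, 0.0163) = 0.0163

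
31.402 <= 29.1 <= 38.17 False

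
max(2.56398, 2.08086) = 2.56398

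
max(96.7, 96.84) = 96.84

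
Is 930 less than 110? No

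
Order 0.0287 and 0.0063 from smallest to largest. 0.0063, 0.0287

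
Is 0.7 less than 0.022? No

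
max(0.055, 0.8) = 0.8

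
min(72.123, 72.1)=72.1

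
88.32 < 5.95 False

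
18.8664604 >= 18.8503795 True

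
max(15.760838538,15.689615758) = 15.760838538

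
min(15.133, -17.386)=-17.386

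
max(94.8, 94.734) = 94.8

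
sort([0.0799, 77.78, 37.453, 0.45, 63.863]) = [0.0799, 0.45, 37.453, 63.863, 77.78]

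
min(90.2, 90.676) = 90.2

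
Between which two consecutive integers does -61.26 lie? -62 and -61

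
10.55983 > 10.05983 True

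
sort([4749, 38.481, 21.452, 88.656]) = [21.452, 38.481, 88.656, 4749]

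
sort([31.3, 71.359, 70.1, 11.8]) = [11.8, 31.3, 70.1, 71.359]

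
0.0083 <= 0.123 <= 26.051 True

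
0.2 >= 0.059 True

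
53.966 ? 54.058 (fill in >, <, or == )<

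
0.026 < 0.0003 False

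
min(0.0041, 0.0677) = 0.0041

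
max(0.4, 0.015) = 0.4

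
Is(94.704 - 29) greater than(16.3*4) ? Yes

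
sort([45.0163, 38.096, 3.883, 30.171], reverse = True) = [45.0163, 38.096, 30.171, 3.883]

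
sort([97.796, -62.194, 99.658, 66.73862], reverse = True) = [99.658, 97.796, 66.73862, -62.194]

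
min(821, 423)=423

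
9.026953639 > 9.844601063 False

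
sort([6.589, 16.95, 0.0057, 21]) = [0.0057, 6.589, 16.95, 21]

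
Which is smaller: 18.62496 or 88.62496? 18.62496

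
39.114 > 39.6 False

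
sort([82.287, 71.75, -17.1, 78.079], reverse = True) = [82.287, 78.079, 71.75, -17.1]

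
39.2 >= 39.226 False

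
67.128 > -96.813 True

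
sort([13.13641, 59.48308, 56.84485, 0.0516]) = [0.0516, 13.13641, 56.84485, 59.48308]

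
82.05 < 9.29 False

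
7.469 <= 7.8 True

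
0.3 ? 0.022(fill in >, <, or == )>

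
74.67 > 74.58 True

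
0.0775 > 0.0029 True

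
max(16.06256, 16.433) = 16.433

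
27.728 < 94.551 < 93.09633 False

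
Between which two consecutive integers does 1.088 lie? 1 and 2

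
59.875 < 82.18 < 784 True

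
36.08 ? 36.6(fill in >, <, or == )<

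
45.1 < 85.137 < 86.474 True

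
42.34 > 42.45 False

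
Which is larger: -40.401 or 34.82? 34.82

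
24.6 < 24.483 False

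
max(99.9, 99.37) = 99.9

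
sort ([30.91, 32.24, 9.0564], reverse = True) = [32.24, 30.91, 9.0564]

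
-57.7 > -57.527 False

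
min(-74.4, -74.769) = -74.769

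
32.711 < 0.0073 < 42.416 False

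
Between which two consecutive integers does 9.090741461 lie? 9 and 10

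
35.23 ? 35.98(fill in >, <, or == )<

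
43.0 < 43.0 False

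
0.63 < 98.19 True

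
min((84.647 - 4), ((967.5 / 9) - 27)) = 80.5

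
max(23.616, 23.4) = 23.616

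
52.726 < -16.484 False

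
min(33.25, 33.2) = 33.2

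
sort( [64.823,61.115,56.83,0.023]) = [0.023,56.83,61.115,64.823]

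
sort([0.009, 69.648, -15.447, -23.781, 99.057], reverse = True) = [99.057, 69.648, 0.009, -15.447, -23.781]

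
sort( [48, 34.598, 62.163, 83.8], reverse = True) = [83.8, 62.163, 48, 34.598]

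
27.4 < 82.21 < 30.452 False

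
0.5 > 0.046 True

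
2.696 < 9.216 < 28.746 True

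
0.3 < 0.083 False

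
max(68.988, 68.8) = 68.988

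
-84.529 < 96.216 True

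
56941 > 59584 False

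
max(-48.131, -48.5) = -48.131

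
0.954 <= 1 True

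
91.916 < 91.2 False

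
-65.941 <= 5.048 True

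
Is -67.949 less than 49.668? Yes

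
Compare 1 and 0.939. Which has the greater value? 1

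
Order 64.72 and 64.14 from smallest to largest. 64.14, 64.72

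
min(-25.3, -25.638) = -25.638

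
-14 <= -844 False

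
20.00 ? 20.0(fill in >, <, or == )==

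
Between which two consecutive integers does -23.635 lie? -24 and -23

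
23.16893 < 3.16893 False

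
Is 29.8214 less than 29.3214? No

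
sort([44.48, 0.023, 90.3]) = [0.023, 44.48, 90.3]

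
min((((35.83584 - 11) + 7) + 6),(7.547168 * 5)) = 37.73584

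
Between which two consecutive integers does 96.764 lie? 96 and 97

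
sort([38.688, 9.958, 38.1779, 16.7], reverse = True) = [38.688, 38.1779, 16.7, 9.958]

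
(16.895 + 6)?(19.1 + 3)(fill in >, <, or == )>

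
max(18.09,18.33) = 18.33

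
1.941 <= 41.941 True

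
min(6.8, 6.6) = 6.6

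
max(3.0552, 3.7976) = 3.7976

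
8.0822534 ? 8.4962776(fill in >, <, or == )<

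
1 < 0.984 False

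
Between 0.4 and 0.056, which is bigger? 0.4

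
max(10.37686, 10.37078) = 10.37686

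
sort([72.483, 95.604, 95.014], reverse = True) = [95.604, 95.014, 72.483]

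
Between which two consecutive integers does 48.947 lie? 48 and 49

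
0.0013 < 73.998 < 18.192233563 False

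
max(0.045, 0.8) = 0.8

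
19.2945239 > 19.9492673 False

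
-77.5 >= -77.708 True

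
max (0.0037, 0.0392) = 0.0392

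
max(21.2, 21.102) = 21.2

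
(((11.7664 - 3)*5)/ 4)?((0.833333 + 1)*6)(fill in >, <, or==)<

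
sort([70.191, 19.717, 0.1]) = [0.1, 19.717, 70.191]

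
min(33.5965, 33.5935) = 33.5935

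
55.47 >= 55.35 True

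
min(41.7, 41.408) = 41.408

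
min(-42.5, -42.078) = -42.5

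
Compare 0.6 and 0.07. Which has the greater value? 0.6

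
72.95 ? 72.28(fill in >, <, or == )>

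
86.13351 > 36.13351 True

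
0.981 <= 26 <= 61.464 True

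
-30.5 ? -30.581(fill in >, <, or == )>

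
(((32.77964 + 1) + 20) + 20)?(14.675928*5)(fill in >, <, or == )>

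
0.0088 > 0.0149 False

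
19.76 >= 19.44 True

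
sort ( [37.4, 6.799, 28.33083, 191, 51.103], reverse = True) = [191, 51.103, 37.4, 28.33083, 6.799]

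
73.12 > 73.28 False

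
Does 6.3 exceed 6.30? No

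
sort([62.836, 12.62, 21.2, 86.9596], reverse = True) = [86.9596, 62.836, 21.2, 12.62]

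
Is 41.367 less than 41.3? No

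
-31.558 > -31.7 True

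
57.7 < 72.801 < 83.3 True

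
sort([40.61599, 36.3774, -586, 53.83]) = [-586, 36.3774, 40.61599, 53.83]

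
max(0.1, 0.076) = 0.1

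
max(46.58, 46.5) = 46.58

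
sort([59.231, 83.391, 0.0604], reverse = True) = [83.391, 59.231, 0.0604]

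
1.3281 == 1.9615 False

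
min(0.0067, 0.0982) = 0.0067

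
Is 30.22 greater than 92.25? No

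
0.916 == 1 False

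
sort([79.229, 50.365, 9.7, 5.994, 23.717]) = [5.994, 9.7, 23.717, 50.365, 79.229]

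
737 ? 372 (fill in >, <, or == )>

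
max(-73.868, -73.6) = -73.6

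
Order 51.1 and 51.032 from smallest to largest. 51.032, 51.1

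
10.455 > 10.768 False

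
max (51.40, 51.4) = 51.4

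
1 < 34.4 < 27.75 False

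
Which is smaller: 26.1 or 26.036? 26.036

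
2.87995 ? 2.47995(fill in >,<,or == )>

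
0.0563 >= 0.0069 True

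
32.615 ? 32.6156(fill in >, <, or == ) <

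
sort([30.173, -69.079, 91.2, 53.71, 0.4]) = [-69.079, 0.4, 30.173, 53.71, 91.2]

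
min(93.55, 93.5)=93.5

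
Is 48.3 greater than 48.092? Yes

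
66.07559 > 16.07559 True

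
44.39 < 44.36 False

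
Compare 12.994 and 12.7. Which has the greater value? 12.994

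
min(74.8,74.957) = 74.8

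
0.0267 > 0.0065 True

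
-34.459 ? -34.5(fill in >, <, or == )>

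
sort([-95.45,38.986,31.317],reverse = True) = [38.986,31.317,-95.45]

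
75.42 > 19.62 True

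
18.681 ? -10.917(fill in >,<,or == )>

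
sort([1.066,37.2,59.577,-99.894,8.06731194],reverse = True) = [59.577,37.2,8.06731194,1.066,-99.894]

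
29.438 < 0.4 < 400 False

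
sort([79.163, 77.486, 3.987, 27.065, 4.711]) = [3.987, 4.711, 27.065, 77.486, 79.163]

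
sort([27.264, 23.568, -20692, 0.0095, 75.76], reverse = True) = [75.76, 27.264, 23.568, 0.0095, -20692]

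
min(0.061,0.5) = 0.061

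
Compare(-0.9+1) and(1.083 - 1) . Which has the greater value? (-0.9+1)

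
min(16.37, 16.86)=16.37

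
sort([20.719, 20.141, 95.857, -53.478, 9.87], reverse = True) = [95.857, 20.719, 20.141, 9.87, -53.478]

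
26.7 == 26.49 False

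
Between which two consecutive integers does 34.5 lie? 34 and 35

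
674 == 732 False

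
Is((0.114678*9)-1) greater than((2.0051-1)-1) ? Yes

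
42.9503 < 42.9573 True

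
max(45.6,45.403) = 45.6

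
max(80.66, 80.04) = 80.66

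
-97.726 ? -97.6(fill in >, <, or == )<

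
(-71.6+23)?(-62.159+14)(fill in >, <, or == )<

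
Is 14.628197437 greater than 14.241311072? Yes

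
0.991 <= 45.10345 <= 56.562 True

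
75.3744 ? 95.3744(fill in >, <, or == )<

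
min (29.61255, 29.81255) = 29.61255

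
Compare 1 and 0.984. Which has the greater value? 1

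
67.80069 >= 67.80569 False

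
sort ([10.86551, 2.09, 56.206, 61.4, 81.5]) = [2.09, 10.86551, 56.206, 61.4, 81.5]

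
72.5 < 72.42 False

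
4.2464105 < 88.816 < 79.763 False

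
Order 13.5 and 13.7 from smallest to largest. 13.5, 13.7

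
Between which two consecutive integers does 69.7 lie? 69 and 70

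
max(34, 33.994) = 34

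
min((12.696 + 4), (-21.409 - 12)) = -33.409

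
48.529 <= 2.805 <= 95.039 False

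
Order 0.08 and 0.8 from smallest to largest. 0.08, 0.8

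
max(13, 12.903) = 13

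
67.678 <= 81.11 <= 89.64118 True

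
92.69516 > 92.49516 True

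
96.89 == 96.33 False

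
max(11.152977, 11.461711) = 11.461711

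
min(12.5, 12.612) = 12.5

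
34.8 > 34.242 True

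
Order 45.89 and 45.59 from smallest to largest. 45.59,45.89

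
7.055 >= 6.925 True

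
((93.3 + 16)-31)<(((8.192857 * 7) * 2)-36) True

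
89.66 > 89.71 False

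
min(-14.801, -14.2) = -14.801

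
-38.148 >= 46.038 False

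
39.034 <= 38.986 False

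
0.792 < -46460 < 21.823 False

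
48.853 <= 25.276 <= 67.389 False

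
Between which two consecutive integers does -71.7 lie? -72 and -71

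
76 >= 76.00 True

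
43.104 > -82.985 True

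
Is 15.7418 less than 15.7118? No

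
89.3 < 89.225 False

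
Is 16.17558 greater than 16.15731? Yes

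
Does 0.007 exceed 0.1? No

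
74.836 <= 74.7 False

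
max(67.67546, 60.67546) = 67.67546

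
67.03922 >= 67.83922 False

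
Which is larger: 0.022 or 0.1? 0.1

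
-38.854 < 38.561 True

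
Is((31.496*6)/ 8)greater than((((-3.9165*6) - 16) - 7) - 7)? Yes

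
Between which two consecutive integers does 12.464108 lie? 12 and 13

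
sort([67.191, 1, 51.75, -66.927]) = [-66.927, 1, 51.75, 67.191]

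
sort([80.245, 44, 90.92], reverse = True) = [90.92, 80.245, 44]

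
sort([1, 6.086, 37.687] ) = [1, 6.086, 37.687]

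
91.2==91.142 False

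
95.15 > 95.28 False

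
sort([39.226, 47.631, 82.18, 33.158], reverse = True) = [82.18, 47.631, 39.226, 33.158]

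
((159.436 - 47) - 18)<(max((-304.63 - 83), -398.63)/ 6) False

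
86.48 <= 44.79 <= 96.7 False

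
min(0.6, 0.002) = 0.002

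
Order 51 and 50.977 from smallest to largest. 50.977, 51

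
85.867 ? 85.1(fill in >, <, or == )>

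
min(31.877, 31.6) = 31.6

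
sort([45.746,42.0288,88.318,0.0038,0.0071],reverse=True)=[88.318,45.746,42.0288,0.0071,0.0038]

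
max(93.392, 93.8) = 93.8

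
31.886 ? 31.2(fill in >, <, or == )>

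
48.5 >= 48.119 True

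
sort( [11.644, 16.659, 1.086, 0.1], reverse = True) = [16.659, 11.644, 1.086, 0.1]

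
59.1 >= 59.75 False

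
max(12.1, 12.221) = 12.221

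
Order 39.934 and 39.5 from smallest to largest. 39.5, 39.934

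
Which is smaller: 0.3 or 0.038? 0.038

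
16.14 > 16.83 False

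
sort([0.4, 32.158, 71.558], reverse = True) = [71.558, 32.158, 0.4]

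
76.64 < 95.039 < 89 False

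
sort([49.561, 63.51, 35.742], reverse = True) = [63.51, 49.561, 35.742]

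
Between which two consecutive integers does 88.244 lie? 88 and 89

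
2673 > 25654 False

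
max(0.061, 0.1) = 0.1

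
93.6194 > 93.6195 False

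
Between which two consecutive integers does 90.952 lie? 90 and 91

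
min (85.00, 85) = 85.00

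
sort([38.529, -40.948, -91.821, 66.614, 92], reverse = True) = [92, 66.614, 38.529, -40.948, -91.821]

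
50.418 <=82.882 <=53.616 False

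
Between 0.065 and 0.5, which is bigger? 0.5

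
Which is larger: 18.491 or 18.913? 18.913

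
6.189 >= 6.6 False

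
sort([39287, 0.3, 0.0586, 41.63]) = [0.0586, 0.3, 41.63, 39287]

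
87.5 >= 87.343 True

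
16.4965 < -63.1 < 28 False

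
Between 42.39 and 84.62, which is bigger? 84.62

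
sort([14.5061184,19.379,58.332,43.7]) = [14.5061184,19.379,43.7,58.332]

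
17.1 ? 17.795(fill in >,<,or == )<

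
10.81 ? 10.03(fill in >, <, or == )>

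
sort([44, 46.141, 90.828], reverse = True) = [90.828, 46.141, 44]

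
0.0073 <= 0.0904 True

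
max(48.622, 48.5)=48.622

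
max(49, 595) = 595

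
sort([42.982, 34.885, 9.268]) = [9.268, 34.885, 42.982]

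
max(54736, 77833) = 77833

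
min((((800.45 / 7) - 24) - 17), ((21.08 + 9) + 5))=35.08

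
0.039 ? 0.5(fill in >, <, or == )<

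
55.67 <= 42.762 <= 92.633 False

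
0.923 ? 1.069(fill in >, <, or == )<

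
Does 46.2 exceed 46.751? No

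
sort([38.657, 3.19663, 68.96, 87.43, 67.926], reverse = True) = [87.43, 68.96, 67.926, 38.657, 3.19663]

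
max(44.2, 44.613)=44.613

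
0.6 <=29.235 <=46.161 True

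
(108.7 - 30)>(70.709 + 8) False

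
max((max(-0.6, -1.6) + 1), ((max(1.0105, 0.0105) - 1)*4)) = 0.4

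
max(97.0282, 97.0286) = 97.0286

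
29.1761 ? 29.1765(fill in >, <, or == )<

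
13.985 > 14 False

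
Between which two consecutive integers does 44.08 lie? 44 and 45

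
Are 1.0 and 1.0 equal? Yes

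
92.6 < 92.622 True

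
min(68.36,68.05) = 68.05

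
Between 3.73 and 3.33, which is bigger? 3.73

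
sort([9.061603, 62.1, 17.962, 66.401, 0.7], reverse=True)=[66.401, 62.1, 17.962, 9.061603, 0.7]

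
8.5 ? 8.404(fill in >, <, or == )>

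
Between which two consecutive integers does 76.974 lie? 76 and 77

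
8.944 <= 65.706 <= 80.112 True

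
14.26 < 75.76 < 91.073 True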